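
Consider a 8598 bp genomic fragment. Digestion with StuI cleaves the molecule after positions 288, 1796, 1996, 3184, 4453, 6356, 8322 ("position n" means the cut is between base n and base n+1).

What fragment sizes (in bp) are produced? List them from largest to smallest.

1966, 1903, 1508, 1269, 1188, 288, 276, 200 bp

Linear molecule, 7 cuts → 8 fragments:
  288 − 0 = 288 bp
  1796 − 288 = 1508 bp
  1996 − 1796 = 200 bp
  3184 − 1996 = 1188 bp
  4453 − 3184 = 1269 bp
  6356 − 4453 = 1903 bp
  8322 − 6356 = 1966 bp
  8598 − 8322 = 276 bp
Sorted largest to smallest: 1966, 1903, 1508, 1269, 1188, 288, 276, 200 bp.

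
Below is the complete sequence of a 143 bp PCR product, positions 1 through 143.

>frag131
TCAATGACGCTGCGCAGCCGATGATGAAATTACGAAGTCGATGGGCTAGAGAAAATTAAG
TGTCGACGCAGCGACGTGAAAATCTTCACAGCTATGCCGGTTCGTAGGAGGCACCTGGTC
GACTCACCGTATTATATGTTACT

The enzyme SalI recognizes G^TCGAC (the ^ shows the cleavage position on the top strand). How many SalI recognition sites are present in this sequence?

GTCGAC occurs starting at positions 62, 118.
SalI cuts at 2 sites.

2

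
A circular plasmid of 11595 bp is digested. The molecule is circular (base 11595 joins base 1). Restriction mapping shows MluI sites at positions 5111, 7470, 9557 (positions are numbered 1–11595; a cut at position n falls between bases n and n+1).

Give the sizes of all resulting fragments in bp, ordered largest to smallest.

7149, 2359, 2087 bp

Circular molecule, 3 cuts → 3 fragments:
  7470 − 5111 = 2359 bp
  9557 − 7470 = 2087 bp
  wrap: 11595 − 9557 + 5111 = 7149 bp
Sorted largest to smallest: 7149, 2359, 2087 bp.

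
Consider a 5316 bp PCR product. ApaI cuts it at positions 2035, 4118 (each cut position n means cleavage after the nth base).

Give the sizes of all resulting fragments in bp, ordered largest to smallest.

2083, 2035, 1198 bp

Linear molecule, 2 cuts → 3 fragments:
  2035 − 0 = 2035 bp
  4118 − 2035 = 2083 bp
  5316 − 4118 = 1198 bp
Sorted largest to smallest: 2083, 2035, 1198 bp.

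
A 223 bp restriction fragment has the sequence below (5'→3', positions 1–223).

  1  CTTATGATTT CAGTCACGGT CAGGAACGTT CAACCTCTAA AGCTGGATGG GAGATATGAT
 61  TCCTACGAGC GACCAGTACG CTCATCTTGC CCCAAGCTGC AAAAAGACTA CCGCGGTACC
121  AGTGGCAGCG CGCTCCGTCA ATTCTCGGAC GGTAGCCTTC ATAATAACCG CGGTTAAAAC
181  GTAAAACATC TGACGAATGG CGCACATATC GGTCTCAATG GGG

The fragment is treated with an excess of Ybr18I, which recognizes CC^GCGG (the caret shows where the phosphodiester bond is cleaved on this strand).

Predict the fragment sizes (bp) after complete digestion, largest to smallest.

Ybr18I sites (CCGCGG) start at positions 111, 168.
Ybr18I cuts after base 2 of each site, so after positions 112, 169.
Linear molecule, 2 cuts → 3 fragments:
  1–112 → 112 bp
  113–169 → 57 bp
  170–223 → 54 bp
Sorted largest to smallest: 112, 57, 54 bp.

112, 57, 54 bp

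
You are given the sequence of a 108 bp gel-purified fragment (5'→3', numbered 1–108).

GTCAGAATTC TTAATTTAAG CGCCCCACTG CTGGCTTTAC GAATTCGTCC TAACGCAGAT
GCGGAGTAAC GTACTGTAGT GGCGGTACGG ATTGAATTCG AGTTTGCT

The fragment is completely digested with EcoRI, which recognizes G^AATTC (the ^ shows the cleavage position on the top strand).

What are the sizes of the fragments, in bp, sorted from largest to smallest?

53, 36, 14, 5 bp

EcoRI sites (GAATTC) start at positions 5, 41, 94.
EcoRI cuts after the first base of each site, so after positions 5, 41, 94.
Linear molecule, 3 cuts → 4 fragments:
  1–5 → 5 bp
  6–41 → 36 bp
  42–94 → 53 bp
  95–108 → 14 bp
Sorted largest to smallest: 53, 36, 14, 5 bp.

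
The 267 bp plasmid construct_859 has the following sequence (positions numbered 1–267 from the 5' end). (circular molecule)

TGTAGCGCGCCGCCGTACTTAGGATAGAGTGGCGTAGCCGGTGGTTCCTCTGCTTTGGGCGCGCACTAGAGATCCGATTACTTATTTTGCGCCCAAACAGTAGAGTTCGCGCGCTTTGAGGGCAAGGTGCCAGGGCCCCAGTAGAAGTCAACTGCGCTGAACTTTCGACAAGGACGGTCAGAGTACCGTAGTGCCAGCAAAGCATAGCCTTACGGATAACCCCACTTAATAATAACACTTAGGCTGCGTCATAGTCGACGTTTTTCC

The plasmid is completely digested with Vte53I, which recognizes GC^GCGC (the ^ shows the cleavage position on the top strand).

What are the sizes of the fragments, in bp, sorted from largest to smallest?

163, 54, 50 bp

Vte53I sites (GCGCGC) start at positions 5, 59, 109.
Vte53I cuts after base 2 of each site, so after positions 6, 60, 110.
Circular molecule, 3 cuts → 3 fragments:
  7–60 → 54 bp
  61–110 → 50 bp
  111–267 then 1–6 → 157 + 6 = 163 bp
Sorted largest to smallest: 163, 54, 50 bp.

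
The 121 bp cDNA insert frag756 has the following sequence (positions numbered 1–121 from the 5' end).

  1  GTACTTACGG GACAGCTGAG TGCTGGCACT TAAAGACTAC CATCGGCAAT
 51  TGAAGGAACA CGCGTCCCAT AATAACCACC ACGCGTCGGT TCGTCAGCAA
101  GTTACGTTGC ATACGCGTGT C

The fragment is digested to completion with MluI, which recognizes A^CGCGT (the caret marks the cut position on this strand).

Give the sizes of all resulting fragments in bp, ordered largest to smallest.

60, 32, 21, 8 bp

MluI sites (ACGCGT) start at positions 60, 81, 113.
MluI cuts after the first base of each site, so after positions 60, 81, 113.
Linear molecule, 3 cuts → 4 fragments:
  1–60 → 60 bp
  61–81 → 21 bp
  82–113 → 32 bp
  114–121 → 8 bp
Sorted largest to smallest: 60, 32, 21, 8 bp.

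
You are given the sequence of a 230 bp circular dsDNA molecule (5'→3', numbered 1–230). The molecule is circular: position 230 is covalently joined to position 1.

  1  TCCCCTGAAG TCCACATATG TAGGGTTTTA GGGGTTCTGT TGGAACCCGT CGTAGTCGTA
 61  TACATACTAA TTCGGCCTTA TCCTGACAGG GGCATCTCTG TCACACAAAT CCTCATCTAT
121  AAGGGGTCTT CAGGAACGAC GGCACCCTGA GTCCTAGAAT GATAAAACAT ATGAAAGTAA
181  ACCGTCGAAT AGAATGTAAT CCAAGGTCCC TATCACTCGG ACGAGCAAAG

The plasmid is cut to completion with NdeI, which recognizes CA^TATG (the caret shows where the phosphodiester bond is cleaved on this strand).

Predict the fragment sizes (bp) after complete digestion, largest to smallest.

153, 77 bp

NdeI sites (CATATG) start at positions 15, 168.
NdeI cuts after base 2 of each site, so after positions 16, 169.
Circular molecule, 2 cuts → 2 fragments:
  17–169 → 153 bp
  170–230 then 1–16 → 61 + 16 = 77 bp
Sorted largest to smallest: 153, 77 bp.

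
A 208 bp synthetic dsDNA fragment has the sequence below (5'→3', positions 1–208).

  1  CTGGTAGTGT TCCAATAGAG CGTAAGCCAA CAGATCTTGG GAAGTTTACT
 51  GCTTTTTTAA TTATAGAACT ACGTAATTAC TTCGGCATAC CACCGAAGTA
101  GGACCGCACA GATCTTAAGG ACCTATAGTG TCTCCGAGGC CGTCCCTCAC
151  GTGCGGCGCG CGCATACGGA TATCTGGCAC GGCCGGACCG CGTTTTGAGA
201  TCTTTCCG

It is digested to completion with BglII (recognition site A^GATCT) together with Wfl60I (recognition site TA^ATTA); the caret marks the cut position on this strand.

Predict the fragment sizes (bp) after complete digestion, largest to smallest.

88, 35, 32, 27, 16, 10 bp

BglII sites (AGATCT) start at positions 32, 110, 198.
BglII cuts after the first base of each site, so after positions 32, 110, 198.
Wfl60I sites (TAATTA) start at positions 58, 74.
Wfl60I cuts after base 2 of each site, so after positions 59, 75.
Combined cut positions: 32, 59, 75, 110, 198.
Linear molecule, 5 cuts → 6 fragments:
  1–32 → 32 bp
  33–59 → 27 bp
  60–75 → 16 bp
  76–110 → 35 bp
  111–198 → 88 bp
  199–208 → 10 bp
Sorted largest to smallest: 88, 35, 32, 27, 16, 10 bp.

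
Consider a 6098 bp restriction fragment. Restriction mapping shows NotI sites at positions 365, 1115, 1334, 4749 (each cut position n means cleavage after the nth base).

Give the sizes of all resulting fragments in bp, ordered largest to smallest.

3415, 1349, 750, 365, 219 bp

Linear molecule, 4 cuts → 5 fragments:
  365 − 0 = 365 bp
  1115 − 365 = 750 bp
  1334 − 1115 = 219 bp
  4749 − 1334 = 3415 bp
  6098 − 4749 = 1349 bp
Sorted largest to smallest: 3415, 1349, 750, 365, 219 bp.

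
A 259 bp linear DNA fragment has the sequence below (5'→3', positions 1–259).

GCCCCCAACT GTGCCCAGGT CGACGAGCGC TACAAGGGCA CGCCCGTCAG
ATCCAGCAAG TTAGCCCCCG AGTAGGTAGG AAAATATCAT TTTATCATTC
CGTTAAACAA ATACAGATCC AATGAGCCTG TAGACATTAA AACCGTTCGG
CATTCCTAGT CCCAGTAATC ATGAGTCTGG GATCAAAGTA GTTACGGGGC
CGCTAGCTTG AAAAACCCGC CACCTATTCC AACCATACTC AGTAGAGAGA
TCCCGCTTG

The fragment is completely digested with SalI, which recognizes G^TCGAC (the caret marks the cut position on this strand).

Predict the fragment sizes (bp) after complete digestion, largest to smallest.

240, 19 bp

The SalI site (GTCGAC) starts at position 19.
SalI cuts after the first base of each site, so after position 19.
Linear molecule, 1 cut → 2 fragments:
  1–19 → 19 bp
  20–259 → 240 bp
Sorted largest to smallest: 240, 19 bp.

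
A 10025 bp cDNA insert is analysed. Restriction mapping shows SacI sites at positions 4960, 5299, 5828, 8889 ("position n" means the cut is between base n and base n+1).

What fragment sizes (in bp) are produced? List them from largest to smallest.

Linear molecule, 4 cuts → 5 fragments:
  4960 − 0 = 4960 bp
  5299 − 4960 = 339 bp
  5828 − 5299 = 529 bp
  8889 − 5828 = 3061 bp
  10025 − 8889 = 1136 bp
Sorted largest to smallest: 4960, 3061, 1136, 529, 339 bp.

4960, 3061, 1136, 529, 339 bp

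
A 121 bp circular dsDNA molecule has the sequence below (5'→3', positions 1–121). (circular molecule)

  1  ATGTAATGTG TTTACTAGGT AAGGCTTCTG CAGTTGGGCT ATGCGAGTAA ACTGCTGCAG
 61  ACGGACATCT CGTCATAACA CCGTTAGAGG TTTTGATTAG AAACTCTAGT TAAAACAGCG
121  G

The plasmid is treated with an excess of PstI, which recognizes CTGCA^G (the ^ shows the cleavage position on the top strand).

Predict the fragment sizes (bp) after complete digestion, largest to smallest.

PstI sites (CTGCAG) start at positions 28, 55.
PstI cuts after base 5 of each site (before the last base), so after positions 32, 59.
Circular molecule, 2 cuts → 2 fragments:
  33–59 → 27 bp
  60–121 then 1–32 → 62 + 32 = 94 bp
Sorted largest to smallest: 94, 27 bp.

94, 27 bp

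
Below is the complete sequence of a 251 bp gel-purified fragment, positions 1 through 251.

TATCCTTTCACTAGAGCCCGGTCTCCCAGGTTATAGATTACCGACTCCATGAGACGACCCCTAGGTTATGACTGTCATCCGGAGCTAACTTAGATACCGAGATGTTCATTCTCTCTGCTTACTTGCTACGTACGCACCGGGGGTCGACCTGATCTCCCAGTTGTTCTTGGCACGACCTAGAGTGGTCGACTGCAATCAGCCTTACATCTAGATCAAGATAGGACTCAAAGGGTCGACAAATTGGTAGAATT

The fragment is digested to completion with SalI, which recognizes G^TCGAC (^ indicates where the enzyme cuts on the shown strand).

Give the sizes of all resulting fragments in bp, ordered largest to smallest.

143, 47, 42, 19 bp

SalI sites (GTCGAC) start at positions 143, 185, 232.
SalI cuts after the first base of each site, so after positions 143, 185, 232.
Linear molecule, 3 cuts → 4 fragments:
  1–143 → 143 bp
  144–185 → 42 bp
  186–232 → 47 bp
  233–251 → 19 bp
Sorted largest to smallest: 143, 47, 42, 19 bp.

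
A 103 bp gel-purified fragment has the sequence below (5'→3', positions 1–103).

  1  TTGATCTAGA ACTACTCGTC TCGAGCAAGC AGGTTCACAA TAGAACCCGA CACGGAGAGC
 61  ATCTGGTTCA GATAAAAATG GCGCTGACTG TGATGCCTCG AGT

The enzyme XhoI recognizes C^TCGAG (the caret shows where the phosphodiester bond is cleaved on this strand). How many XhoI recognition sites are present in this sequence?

CTCGAG occurs starting at positions 20, 97.
XhoI cuts at 2 sites.

2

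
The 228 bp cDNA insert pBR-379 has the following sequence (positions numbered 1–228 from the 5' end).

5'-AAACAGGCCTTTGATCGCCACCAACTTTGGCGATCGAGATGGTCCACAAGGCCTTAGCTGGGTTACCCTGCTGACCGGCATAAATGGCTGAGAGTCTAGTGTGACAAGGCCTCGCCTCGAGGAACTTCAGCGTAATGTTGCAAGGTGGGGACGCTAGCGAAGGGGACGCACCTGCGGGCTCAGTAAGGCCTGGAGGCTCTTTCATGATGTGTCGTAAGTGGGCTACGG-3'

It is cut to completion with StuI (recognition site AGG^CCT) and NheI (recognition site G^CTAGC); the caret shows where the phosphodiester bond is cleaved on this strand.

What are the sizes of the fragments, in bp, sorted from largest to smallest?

StuI sites (AGGCCT) start at positions 5, 49, 107, 186.
StuI cuts after base 3 of each site, so after positions 7, 51, 109, 188.
The NheI site (GCTAGC) starts at position 153.
NheI cuts after the first base of each site, so after position 153.
Combined cut positions: 7, 51, 109, 153, 188.
Linear molecule, 5 cuts → 6 fragments:
  1–7 → 7 bp
  8–51 → 44 bp
  52–109 → 58 bp
  110–153 → 44 bp
  154–188 → 35 bp
  189–228 → 40 bp
Sorted largest to smallest: 58, 44, 44, 40, 35, 7 bp.

58, 44, 44, 40, 35, 7 bp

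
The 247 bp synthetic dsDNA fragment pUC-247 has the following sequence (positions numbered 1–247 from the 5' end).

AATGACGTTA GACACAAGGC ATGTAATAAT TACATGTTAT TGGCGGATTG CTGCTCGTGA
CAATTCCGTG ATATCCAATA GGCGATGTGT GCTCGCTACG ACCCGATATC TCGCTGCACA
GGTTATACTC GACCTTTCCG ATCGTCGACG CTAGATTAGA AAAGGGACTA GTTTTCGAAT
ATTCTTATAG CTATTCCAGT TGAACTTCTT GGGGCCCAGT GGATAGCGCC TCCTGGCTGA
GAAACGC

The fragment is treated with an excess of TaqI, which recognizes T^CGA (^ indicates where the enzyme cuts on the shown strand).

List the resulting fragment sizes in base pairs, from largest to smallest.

129, 72, 30, 16 bp

TaqI sites (TCGA) start at positions 129, 145, 175.
TaqI cuts after the first base of each site, so after positions 129, 145, 175.
Linear molecule, 3 cuts → 4 fragments:
  1–129 → 129 bp
  130–145 → 16 bp
  146–175 → 30 bp
  176–247 → 72 bp
Sorted largest to smallest: 129, 72, 30, 16 bp.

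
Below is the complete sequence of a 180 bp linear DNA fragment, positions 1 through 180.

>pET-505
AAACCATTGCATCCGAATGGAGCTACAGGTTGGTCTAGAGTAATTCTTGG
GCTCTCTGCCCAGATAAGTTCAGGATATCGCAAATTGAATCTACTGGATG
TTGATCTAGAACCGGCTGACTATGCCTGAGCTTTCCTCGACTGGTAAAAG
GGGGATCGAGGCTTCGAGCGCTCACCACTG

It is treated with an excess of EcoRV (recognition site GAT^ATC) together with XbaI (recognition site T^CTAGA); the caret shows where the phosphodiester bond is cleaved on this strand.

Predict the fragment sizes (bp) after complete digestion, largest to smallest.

The EcoRV site (GATATC) starts at position 74.
EcoRV cuts after base 3 of each site, so after position 76.
XbaI sites (TCTAGA) start at positions 34, 105.
XbaI cuts after the first base of each site, so after positions 34, 105.
Combined cut positions: 34, 76, 105.
Linear molecule, 3 cuts → 4 fragments:
  1–34 → 34 bp
  35–76 → 42 bp
  77–105 → 29 bp
  106–180 → 75 bp
Sorted largest to smallest: 75, 42, 34, 29 bp.

75, 42, 34, 29 bp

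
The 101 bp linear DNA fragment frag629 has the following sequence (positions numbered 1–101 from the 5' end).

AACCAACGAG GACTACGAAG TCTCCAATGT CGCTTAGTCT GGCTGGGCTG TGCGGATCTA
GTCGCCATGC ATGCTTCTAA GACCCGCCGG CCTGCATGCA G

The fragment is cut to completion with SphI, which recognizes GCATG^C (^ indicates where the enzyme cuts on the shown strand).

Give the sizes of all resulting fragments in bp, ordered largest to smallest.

73, 25, 3 bp

SphI sites (GCATGC) start at positions 69, 94.
SphI cuts after base 5 of each site (before the last base), so after positions 73, 98.
Linear molecule, 2 cuts → 3 fragments:
  1–73 → 73 bp
  74–98 → 25 bp
  99–101 → 3 bp
Sorted largest to smallest: 73, 25, 3 bp.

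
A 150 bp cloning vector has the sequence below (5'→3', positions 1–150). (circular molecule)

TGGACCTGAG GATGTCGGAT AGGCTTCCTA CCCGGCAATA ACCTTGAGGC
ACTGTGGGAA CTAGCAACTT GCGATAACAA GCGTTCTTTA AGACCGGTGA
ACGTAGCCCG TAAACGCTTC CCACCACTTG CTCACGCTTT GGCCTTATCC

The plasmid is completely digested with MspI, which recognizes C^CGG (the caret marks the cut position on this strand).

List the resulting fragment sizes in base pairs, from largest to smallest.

88, 62 bp

MspI sites (CCGG) start at positions 32, 94.
MspI cuts after the first base of each site, so after positions 32, 94.
Circular molecule, 2 cuts → 2 fragments:
  33–94 → 62 bp
  95–150 then 1–32 → 56 + 32 = 88 bp
Sorted largest to smallest: 88, 62 bp.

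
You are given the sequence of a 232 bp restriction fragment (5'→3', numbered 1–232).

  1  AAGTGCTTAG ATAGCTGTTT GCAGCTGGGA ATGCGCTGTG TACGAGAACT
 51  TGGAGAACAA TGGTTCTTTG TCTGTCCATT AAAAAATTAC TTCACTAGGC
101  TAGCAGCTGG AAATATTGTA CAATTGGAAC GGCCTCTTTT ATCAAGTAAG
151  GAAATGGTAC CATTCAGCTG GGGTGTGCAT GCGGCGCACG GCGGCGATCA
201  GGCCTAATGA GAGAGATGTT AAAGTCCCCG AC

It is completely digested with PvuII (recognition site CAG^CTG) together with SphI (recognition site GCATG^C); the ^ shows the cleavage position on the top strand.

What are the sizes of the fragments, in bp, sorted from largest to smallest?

82, 61, 51, 24, 14 bp

PvuII sites (CAGCTG) start at positions 22, 104, 165.
PvuII cuts after base 3 of each site, so after positions 24, 106, 167.
The SphI site (GCATGC) starts at position 177.
SphI cuts after base 5 of each site (before the last base), so after position 181.
Combined cut positions: 24, 106, 167, 181.
Linear molecule, 4 cuts → 5 fragments:
  1–24 → 24 bp
  25–106 → 82 bp
  107–167 → 61 bp
  168–181 → 14 bp
  182–232 → 51 bp
Sorted largest to smallest: 82, 61, 51, 24, 14 bp.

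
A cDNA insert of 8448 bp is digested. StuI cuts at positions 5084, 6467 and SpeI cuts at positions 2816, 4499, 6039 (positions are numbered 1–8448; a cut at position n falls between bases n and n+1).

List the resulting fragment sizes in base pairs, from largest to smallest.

Combined cut positions (sorted): 2816, 4499, 5084, 6039, 6467.
Linear molecule, 5 cuts → 6 fragments:
  2816 − 0 = 2816 bp
  4499 − 2816 = 1683 bp
  5084 − 4499 = 585 bp
  6039 − 5084 = 955 bp
  6467 − 6039 = 428 bp
  8448 − 6467 = 1981 bp
Sorted largest to smallest: 2816, 1981, 1683, 955, 585, 428 bp.

2816, 1981, 1683, 955, 585, 428 bp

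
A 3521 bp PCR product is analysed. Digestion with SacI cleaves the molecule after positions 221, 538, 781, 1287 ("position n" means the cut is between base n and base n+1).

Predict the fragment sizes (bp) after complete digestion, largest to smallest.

2234, 506, 317, 243, 221 bp

Linear molecule, 4 cuts → 5 fragments:
  221 − 0 = 221 bp
  538 − 221 = 317 bp
  781 − 538 = 243 bp
  1287 − 781 = 506 bp
  3521 − 1287 = 2234 bp
Sorted largest to smallest: 2234, 506, 317, 243, 221 bp.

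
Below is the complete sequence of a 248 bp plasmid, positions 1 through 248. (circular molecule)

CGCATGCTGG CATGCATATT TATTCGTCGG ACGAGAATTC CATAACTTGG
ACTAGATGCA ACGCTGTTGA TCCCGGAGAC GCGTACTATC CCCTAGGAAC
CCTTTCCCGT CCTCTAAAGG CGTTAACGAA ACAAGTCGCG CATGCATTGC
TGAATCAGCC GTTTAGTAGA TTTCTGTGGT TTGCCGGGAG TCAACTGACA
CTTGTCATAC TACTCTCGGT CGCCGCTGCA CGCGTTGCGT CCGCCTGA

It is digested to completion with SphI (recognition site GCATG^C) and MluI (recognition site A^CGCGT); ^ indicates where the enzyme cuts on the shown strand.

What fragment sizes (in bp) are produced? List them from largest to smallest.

SphI sites (GCATGC) start at positions 2, 10, 140.
SphI cuts after base 5 of each site (before the last base), so after positions 6, 14, 144.
MluI sites (ACGCGT) start at positions 79, 230.
MluI cuts after the first base of each site, so after positions 79, 230.
Combined cut positions: 6, 14, 79, 144, 230.
Circular molecule, 5 cuts → 5 fragments:
  7–14 → 8 bp
  15–79 → 65 bp
  80–144 → 65 bp
  145–230 → 86 bp
  231–248 then 1–6 → 18 + 6 = 24 bp
Sorted largest to smallest: 86, 65, 65, 24, 8 bp.

86, 65, 65, 24, 8 bp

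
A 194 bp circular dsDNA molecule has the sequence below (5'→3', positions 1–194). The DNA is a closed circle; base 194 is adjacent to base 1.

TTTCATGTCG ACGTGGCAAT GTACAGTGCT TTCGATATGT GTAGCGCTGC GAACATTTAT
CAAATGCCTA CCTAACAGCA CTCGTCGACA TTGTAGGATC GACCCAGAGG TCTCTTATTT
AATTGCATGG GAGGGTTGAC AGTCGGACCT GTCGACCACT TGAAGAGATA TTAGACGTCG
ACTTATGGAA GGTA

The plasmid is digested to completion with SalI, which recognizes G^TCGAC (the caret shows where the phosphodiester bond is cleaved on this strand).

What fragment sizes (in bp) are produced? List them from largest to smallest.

SalI sites (GTCGAC) start at positions 7, 84, 151, 177.
SalI cuts after the first base of each site, so after positions 7, 84, 151, 177.
Circular molecule, 4 cuts → 4 fragments:
  8–84 → 77 bp
  85–151 → 67 bp
  152–177 → 26 bp
  178–194 then 1–7 → 17 + 7 = 24 bp
Sorted largest to smallest: 77, 67, 26, 24 bp.

77, 67, 26, 24 bp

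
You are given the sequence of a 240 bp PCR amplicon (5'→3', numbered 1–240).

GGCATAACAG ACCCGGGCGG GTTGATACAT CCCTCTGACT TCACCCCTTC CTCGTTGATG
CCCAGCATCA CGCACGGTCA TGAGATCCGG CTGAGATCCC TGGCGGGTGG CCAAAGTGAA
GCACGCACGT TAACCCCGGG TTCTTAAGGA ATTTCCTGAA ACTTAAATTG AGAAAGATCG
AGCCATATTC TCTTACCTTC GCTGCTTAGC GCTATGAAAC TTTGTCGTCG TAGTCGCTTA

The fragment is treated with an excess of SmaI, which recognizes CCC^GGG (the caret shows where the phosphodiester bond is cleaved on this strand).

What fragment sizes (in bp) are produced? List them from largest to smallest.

123, 103, 14 bp

SmaI sites (CCCGGG) start at positions 12, 135.
SmaI cuts after base 3 of each site, so after positions 14, 137.
Linear molecule, 2 cuts → 3 fragments:
  1–14 → 14 bp
  15–137 → 123 bp
  138–240 → 103 bp
Sorted largest to smallest: 123, 103, 14 bp.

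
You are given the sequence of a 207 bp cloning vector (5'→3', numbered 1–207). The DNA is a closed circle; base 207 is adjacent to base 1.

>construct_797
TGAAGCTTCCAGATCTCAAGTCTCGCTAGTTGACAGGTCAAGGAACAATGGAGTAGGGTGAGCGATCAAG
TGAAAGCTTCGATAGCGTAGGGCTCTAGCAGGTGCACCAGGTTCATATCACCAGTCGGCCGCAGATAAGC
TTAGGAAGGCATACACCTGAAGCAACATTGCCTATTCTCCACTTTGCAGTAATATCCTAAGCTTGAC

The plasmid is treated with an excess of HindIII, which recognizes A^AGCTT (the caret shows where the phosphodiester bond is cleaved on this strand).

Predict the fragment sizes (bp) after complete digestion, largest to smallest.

71, 63, 62, 11 bp

HindIII sites (AAGCTT) start at positions 3, 74, 137, 199.
HindIII cuts after the first base of each site, so after positions 3, 74, 137, 199.
Circular molecule, 4 cuts → 4 fragments:
  4–74 → 71 bp
  75–137 → 63 bp
  138–199 → 62 bp
  200–207 then 1–3 → 8 + 3 = 11 bp
Sorted largest to smallest: 71, 63, 62, 11 bp.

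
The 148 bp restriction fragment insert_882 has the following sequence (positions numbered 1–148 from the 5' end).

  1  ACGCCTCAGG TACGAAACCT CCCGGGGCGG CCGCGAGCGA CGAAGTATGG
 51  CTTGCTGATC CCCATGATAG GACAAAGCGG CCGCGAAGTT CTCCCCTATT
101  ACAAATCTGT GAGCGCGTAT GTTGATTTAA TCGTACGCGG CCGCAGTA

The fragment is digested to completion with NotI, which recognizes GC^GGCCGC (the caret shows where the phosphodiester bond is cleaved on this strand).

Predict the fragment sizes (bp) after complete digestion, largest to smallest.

NotI sites (GCGGCCGC) start at positions 27, 77, 137.
NotI cuts after base 2 of each site, so after positions 28, 78, 138.
Linear molecule, 3 cuts → 4 fragments:
  1–28 → 28 bp
  29–78 → 50 bp
  79–138 → 60 bp
  139–148 → 10 bp
Sorted largest to smallest: 60, 50, 28, 10 bp.

60, 50, 28, 10 bp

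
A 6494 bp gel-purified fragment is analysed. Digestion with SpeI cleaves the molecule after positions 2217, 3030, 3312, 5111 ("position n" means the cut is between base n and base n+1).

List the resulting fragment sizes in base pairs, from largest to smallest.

2217, 1799, 1383, 813, 282 bp

Linear molecule, 4 cuts → 5 fragments:
  2217 − 0 = 2217 bp
  3030 − 2217 = 813 bp
  3312 − 3030 = 282 bp
  5111 − 3312 = 1799 bp
  6494 − 5111 = 1383 bp
Sorted largest to smallest: 2217, 1799, 1383, 813, 282 bp.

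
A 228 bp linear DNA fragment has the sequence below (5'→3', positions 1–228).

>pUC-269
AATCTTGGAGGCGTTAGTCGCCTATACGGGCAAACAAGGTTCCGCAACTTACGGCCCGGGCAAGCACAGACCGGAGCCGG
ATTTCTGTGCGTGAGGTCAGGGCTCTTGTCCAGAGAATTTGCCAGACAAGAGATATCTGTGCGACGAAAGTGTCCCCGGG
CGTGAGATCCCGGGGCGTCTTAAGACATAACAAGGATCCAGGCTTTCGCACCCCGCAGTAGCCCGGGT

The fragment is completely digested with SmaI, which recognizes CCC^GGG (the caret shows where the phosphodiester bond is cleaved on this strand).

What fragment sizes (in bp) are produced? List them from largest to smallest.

SmaI sites (CCCGGG) start at positions 55, 155, 169, 222.
SmaI cuts after base 3 of each site, so after positions 57, 157, 171, 224.
Linear molecule, 4 cuts → 5 fragments:
  1–57 → 57 bp
  58–157 → 100 bp
  158–171 → 14 bp
  172–224 → 53 bp
  225–228 → 4 bp
Sorted largest to smallest: 100, 57, 53, 14, 4 bp.

100, 57, 53, 14, 4 bp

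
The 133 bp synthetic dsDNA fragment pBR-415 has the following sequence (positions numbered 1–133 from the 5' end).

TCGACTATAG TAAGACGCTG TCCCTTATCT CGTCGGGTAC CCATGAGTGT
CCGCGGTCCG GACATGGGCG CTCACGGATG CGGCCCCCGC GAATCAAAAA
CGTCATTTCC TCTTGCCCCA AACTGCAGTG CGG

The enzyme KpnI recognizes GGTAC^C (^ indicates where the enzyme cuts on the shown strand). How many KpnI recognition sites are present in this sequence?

GGTACC occurs starting at position 36.
KpnI cuts at 1 site.

1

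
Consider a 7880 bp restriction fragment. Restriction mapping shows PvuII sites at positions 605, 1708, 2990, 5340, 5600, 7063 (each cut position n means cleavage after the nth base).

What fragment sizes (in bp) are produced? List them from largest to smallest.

Linear molecule, 6 cuts → 7 fragments:
  605 − 0 = 605 bp
  1708 − 605 = 1103 bp
  2990 − 1708 = 1282 bp
  5340 − 2990 = 2350 bp
  5600 − 5340 = 260 bp
  7063 − 5600 = 1463 bp
  7880 − 7063 = 817 bp
Sorted largest to smallest: 2350, 1463, 1282, 1103, 817, 605, 260 bp.

2350, 1463, 1282, 1103, 817, 605, 260 bp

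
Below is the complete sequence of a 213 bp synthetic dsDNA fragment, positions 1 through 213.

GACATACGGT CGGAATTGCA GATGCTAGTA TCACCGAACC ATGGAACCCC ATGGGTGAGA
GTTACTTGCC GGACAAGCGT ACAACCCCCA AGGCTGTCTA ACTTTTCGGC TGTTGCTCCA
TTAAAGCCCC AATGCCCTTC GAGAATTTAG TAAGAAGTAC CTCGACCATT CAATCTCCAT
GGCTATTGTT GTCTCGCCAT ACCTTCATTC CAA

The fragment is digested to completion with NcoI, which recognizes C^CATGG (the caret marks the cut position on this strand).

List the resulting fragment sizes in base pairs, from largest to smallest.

128, 39, 36, 10 bp

NcoI sites (CCATGG) start at positions 39, 49, 177.
NcoI cuts after the first base of each site, so after positions 39, 49, 177.
Linear molecule, 3 cuts → 4 fragments:
  1–39 → 39 bp
  40–49 → 10 bp
  50–177 → 128 bp
  178–213 → 36 bp
Sorted largest to smallest: 128, 39, 36, 10 bp.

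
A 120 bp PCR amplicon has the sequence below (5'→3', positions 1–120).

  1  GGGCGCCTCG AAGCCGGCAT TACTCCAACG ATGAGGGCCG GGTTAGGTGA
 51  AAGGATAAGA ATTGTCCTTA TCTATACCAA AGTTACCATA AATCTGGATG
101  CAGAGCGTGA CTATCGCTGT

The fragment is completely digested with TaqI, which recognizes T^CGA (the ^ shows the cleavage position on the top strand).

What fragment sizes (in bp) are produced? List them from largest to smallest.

The TaqI site (TCGA) starts at position 8.
TaqI cuts after the first base of each site, so after position 8.
Linear molecule, 1 cut → 2 fragments:
  1–8 → 8 bp
  9–120 → 112 bp
Sorted largest to smallest: 112, 8 bp.

112, 8 bp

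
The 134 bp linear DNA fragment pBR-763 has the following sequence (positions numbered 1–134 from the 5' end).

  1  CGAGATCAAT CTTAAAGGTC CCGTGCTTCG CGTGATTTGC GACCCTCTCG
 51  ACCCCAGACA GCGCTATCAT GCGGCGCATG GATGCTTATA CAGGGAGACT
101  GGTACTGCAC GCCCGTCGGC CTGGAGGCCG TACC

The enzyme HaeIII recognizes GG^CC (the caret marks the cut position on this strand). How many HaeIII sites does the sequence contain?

GGCC occurs starting at positions 118, 126.
HaeIII cuts at 2 sites.

2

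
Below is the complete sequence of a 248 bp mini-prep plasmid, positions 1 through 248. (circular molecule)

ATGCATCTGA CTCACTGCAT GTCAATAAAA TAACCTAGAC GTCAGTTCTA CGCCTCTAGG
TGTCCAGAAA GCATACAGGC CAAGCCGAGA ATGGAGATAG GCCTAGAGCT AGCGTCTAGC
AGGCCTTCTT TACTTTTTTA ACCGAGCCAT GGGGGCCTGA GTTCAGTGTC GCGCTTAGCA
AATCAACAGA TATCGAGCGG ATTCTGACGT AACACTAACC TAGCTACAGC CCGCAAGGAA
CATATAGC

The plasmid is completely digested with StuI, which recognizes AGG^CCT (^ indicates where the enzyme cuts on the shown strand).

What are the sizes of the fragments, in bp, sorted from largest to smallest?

StuI sites (AGGCCT) start at positions 99, 121.
StuI cuts after base 3 of each site, so after positions 101, 123.
Circular molecule, 2 cuts → 2 fragments:
  102–123 → 22 bp
  124–248 then 1–101 → 125 + 101 = 226 bp
Sorted largest to smallest: 226, 22 bp.

226, 22 bp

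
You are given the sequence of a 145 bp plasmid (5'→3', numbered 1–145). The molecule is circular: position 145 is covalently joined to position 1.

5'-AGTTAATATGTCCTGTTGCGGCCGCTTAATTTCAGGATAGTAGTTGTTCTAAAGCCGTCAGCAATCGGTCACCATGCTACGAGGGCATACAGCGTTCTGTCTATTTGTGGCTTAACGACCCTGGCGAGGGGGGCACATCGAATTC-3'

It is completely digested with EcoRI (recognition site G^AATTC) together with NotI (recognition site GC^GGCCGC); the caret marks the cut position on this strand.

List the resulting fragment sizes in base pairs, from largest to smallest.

The EcoRI site (GAATTC) starts at position 140.
EcoRI cuts after the first base of each site, so after position 140.
The NotI site (GCGGCCGC) starts at position 18.
NotI cuts after base 2 of each site, so after position 19.
Combined cut positions: 19, 140.
Circular molecule, 2 cuts → 2 fragments:
  20–140 → 121 bp
  141–145 then 1–19 → 5 + 19 = 24 bp
Sorted largest to smallest: 121, 24 bp.

121, 24 bp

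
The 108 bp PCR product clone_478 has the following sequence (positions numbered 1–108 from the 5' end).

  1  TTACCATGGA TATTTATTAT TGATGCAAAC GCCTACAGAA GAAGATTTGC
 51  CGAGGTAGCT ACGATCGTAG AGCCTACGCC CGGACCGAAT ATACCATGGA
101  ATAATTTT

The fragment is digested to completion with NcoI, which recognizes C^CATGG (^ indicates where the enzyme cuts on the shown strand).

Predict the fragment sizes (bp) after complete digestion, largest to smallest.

NcoI sites (CCATGG) start at positions 4, 94.
NcoI cuts after the first base of each site, so after positions 4, 94.
Linear molecule, 2 cuts → 3 fragments:
  1–4 → 4 bp
  5–94 → 90 bp
  95–108 → 14 bp
Sorted largest to smallest: 90, 14, 4 bp.

90, 14, 4 bp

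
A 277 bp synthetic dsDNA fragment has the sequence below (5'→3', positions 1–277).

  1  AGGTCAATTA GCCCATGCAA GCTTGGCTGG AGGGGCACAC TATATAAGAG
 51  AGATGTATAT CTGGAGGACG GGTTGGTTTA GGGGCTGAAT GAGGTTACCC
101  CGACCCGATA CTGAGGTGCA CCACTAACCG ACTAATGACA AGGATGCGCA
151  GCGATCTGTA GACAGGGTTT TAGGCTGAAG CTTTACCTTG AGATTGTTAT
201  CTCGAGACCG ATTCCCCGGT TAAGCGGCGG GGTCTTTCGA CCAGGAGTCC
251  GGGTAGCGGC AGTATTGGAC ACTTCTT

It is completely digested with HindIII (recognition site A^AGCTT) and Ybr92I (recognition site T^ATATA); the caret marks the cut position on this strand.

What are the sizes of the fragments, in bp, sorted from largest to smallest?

HindIII sites (AAGCTT) start at positions 19, 178.
HindIII cuts after the first base of each site, so after positions 19, 178.
The Ybr92I site (TATATA) starts at position 41.
Ybr92I cuts after the first base of each site, so after position 41.
Combined cut positions: 19, 41, 178.
Linear molecule, 3 cuts → 4 fragments:
  1–19 → 19 bp
  20–41 → 22 bp
  42–178 → 137 bp
  179–277 → 99 bp
Sorted largest to smallest: 137, 99, 22, 19 bp.

137, 99, 22, 19 bp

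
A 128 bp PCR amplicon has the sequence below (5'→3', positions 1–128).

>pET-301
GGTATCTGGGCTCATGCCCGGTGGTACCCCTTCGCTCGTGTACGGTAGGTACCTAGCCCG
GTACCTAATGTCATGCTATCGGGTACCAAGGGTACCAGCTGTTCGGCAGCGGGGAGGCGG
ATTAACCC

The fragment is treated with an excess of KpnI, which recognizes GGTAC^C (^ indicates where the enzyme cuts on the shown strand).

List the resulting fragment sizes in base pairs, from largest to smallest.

KpnI sites (GGTACC) start at positions 23, 48, 60, 82, 91.
KpnI cuts after base 5 of each site (before the last base), so after positions 27, 52, 64, 86, 95.
Linear molecule, 5 cuts → 6 fragments:
  1–27 → 27 bp
  28–52 → 25 bp
  53–64 → 12 bp
  65–86 → 22 bp
  87–95 → 9 bp
  96–128 → 33 bp
Sorted largest to smallest: 33, 27, 25, 22, 12, 9 bp.

33, 27, 25, 22, 12, 9 bp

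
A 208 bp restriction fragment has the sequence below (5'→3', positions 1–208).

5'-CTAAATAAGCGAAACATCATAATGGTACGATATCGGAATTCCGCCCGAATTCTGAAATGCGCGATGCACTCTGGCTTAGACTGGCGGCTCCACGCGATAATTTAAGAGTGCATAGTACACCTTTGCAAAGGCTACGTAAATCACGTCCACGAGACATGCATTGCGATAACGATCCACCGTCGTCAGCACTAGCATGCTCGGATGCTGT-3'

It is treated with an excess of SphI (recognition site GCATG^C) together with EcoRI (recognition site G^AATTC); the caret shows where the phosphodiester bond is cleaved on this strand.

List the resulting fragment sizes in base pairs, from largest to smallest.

149, 36, 12, 11 bp

The SphI site (GCATGC) starts at position 192.
SphI cuts after base 5 of each site (before the last base), so after position 196.
EcoRI sites (GAATTC) start at positions 36, 47.
EcoRI cuts after the first base of each site, so after positions 36, 47.
Combined cut positions: 36, 47, 196.
Linear molecule, 3 cuts → 4 fragments:
  1–36 → 36 bp
  37–47 → 11 bp
  48–196 → 149 bp
  197–208 → 12 bp
Sorted largest to smallest: 149, 36, 12, 11 bp.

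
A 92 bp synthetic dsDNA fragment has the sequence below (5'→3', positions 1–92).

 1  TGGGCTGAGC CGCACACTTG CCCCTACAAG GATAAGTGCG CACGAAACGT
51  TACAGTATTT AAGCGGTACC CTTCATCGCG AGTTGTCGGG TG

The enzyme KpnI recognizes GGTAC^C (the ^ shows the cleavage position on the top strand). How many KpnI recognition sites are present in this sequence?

GGTACC occurs starting at position 65.
KpnI cuts at 1 site.

1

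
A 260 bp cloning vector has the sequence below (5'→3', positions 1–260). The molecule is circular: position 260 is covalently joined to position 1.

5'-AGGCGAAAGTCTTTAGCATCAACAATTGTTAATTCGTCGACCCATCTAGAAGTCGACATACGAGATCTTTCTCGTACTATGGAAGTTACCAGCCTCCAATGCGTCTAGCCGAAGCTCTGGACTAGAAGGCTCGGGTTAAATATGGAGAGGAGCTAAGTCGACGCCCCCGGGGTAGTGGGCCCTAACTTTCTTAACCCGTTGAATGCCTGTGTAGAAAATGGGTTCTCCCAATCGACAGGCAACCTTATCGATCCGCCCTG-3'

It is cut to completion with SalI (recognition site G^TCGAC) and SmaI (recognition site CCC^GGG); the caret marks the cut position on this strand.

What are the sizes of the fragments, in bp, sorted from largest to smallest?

SalI sites (GTCGAC) start at positions 36, 52, 157.
SalI cuts after the first base of each site, so after positions 36, 52, 157.
The SmaI site (CCCGGG) starts at position 166.
SmaI cuts after base 3 of each site, so after position 168.
Combined cut positions: 36, 52, 157, 168.
Circular molecule, 4 cuts → 4 fragments:
  37–52 → 16 bp
  53–157 → 105 bp
  158–168 → 11 bp
  169–260 then 1–36 → 92 + 36 = 128 bp
Sorted largest to smallest: 128, 105, 16, 11 bp.

128, 105, 16, 11 bp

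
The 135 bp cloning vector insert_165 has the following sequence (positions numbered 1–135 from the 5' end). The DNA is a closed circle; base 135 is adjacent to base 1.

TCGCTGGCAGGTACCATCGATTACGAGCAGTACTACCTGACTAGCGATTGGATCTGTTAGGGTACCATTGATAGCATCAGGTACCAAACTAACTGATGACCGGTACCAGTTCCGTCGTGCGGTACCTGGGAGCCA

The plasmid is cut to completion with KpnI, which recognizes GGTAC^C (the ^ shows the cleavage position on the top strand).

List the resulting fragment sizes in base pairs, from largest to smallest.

KpnI sites (GGTACC) start at positions 10, 61, 80, 102, 121.
KpnI cuts after base 5 of each site (before the last base), so after positions 14, 65, 84, 106, 125.
Circular molecule, 5 cuts → 5 fragments:
  15–65 → 51 bp
  66–84 → 19 bp
  85–106 → 22 bp
  107–125 → 19 bp
  126–135 then 1–14 → 10 + 14 = 24 bp
Sorted largest to smallest: 51, 24, 22, 19, 19 bp.

51, 24, 22, 19, 19 bp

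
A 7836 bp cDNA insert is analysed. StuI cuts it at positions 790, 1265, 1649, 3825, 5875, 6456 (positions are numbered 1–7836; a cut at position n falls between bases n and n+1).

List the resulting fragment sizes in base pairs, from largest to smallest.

Linear molecule, 6 cuts → 7 fragments:
  790 − 0 = 790 bp
  1265 − 790 = 475 bp
  1649 − 1265 = 384 bp
  3825 − 1649 = 2176 bp
  5875 − 3825 = 2050 bp
  6456 − 5875 = 581 bp
  7836 − 6456 = 1380 bp
Sorted largest to smallest: 2176, 2050, 1380, 790, 581, 475, 384 bp.

2176, 2050, 1380, 790, 581, 475, 384 bp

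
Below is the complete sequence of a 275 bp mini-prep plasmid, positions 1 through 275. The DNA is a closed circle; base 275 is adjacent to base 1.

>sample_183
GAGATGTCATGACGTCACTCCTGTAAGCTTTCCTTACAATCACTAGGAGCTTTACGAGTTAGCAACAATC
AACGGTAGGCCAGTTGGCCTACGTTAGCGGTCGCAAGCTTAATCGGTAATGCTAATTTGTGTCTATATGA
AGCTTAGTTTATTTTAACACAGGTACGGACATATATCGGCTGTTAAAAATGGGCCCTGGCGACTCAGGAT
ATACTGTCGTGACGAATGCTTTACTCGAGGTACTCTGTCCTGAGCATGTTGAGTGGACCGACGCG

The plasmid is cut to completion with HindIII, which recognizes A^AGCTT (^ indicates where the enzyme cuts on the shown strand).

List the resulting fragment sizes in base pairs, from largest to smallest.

160, 80, 35 bp

HindIII sites (AAGCTT) start at positions 25, 105, 140.
HindIII cuts after the first base of each site, so after positions 25, 105, 140.
Circular molecule, 3 cuts → 3 fragments:
  26–105 → 80 bp
  106–140 → 35 bp
  141–275 then 1–25 → 135 + 25 = 160 bp
Sorted largest to smallest: 160, 80, 35 bp.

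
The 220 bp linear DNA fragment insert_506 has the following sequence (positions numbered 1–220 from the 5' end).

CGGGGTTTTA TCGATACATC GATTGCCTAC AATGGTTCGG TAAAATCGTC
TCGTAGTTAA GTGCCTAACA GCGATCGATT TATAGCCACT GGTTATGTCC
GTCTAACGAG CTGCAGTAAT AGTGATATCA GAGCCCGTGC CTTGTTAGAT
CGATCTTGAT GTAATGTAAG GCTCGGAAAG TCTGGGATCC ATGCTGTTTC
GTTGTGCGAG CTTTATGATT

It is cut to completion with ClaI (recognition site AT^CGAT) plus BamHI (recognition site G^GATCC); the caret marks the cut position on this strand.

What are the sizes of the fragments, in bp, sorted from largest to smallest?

75, 56, 35, 35, 11, 8 bp

ClaI sites (ATCGAT) start at positions 10, 18, 74, 149.
ClaI cuts after base 2 of each site, so after positions 11, 19, 75, 150.
The BamHI site (GGATCC) starts at position 185.
BamHI cuts after the first base of each site, so after position 185.
Combined cut positions: 11, 19, 75, 150, 185.
Linear molecule, 5 cuts → 6 fragments:
  1–11 → 11 bp
  12–19 → 8 bp
  20–75 → 56 bp
  76–150 → 75 bp
  151–185 → 35 bp
  186–220 → 35 bp
Sorted largest to smallest: 75, 56, 35, 35, 11, 8 bp.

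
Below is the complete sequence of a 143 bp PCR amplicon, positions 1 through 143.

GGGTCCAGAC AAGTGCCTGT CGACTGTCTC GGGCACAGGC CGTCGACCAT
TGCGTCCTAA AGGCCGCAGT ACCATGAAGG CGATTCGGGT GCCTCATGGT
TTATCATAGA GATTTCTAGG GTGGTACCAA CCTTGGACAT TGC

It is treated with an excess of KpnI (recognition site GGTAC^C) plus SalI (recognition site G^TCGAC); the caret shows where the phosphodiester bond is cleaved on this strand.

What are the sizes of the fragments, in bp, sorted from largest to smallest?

The KpnI site (GGTACC) starts at position 123.
KpnI cuts after base 5 of each site (before the last base), so after position 127.
SalI sites (GTCGAC) start at positions 19, 42.
SalI cuts after the first base of each site, so after positions 19, 42.
Combined cut positions: 19, 42, 127.
Linear molecule, 3 cuts → 4 fragments:
  1–19 → 19 bp
  20–42 → 23 bp
  43–127 → 85 bp
  128–143 → 16 bp
Sorted largest to smallest: 85, 23, 19, 16 bp.

85, 23, 19, 16 bp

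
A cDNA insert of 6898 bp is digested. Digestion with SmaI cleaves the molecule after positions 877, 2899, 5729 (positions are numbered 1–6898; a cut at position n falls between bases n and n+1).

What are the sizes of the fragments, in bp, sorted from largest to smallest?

2830, 2022, 1169, 877 bp

Linear molecule, 3 cuts → 4 fragments:
  877 − 0 = 877 bp
  2899 − 877 = 2022 bp
  5729 − 2899 = 2830 bp
  6898 − 5729 = 1169 bp
Sorted largest to smallest: 2830, 2022, 1169, 877 bp.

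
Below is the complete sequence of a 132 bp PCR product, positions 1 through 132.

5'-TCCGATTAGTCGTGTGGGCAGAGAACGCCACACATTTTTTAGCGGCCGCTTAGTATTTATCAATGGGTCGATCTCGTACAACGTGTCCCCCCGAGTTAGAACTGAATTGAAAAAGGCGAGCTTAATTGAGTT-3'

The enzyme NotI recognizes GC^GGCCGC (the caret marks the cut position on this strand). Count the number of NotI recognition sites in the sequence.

1

GCGGCCGC occurs starting at position 42.
NotI cuts at 1 site.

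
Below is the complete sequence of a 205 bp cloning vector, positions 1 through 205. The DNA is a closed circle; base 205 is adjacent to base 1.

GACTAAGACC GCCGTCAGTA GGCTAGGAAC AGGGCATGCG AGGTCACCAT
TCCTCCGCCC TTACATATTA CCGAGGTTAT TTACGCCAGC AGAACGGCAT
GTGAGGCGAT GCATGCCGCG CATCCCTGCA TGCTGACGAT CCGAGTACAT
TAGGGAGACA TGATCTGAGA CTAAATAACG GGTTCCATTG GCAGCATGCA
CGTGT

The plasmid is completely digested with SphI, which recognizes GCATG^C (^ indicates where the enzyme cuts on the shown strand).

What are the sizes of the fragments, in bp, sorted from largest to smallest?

77, 66, 45, 17 bp

SphI sites (GCATGC) start at positions 34, 111, 128, 194.
SphI cuts after base 5 of each site (before the last base), so after positions 38, 115, 132, 198.
Circular molecule, 4 cuts → 4 fragments:
  39–115 → 77 bp
  116–132 → 17 bp
  133–198 → 66 bp
  199–205 then 1–38 → 7 + 38 = 45 bp
Sorted largest to smallest: 77, 66, 45, 17 bp.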